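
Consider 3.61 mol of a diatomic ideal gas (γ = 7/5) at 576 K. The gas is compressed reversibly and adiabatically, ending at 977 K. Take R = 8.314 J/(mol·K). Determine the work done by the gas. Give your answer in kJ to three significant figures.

Adiabatic ⇒ Q = 0, so W_by = −ΔU = nCᵥ(T₁ − T₂).
Cᵥ = 5R/2 = 20.79 J/(mol·K).
W = (3.61)(20.79)(576 − 977) = -30089 J.

W ≈ -30.1 kJ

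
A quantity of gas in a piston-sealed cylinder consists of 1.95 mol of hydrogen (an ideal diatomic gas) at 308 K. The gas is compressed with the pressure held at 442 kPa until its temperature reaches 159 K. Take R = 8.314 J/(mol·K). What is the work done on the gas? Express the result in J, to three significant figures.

W ≈ 2420 J

Isobaric: W = P ΔV = nR ΔT.
W = (1.95)(8.314)(159 − 308) = -2416 J.
Work on gas = −W_by = 2416 J.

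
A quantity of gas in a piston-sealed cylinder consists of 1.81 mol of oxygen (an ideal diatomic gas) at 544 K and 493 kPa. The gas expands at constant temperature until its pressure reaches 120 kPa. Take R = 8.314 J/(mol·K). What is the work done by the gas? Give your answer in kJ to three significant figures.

W ≈ 11.6 kJ

Isothermal process: W = nRT ln(V₂/V₁) = nRT ln(P₁/P₂).
W = (1.81)(8.314)(544) × ln(493/120)
  = 8186 × ln(4.108) = 8186 × 1.413
W_by_gas = 11567 J.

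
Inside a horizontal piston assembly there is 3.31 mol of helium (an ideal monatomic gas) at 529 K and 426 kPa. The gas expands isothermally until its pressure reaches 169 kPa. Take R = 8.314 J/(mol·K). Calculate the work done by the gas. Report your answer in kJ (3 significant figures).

Isothermal process: W = nRT ln(V₂/V₁) = nRT ln(P₁/P₂).
W = (3.31)(8.314)(529) × ln(426/169)
  = 14558 × ln(2.521) = 14558 × 0.9245
W_by_gas = 13459 J.

W ≈ 13.5 kJ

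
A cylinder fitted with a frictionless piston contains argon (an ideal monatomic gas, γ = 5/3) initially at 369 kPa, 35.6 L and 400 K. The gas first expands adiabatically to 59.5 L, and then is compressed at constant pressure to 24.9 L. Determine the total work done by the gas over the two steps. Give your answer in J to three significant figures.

W_total ≈ 289 J

Step 1 (adiabatic): W = (P₁V₁ − P₂V₂)/(γ−1) = (13136 − 9327)/0.667 = 5713 J.
After step 1: P = 156.8 kPa, V = 59.5 L, T = 284 K.
Step 2 (isobaric): W = PΔV = (156.8 kPa)(24.9 − 59.5 L) = -5424 J.
W_total = 5713 − 5424 = 289.3 J.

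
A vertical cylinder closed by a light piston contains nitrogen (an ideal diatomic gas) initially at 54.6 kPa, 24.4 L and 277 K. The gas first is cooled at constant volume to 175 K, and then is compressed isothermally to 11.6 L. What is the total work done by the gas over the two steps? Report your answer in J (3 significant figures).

Step 1 (isochoric): W = 0 (constant volume).
After step 1: P = 34.49 kPa (V unchanged).
Step 2 (isothermal): W = P₁V₁ ln(V₂/V₁) = (841.7) ln(11.6/24.4) = -625.8 J.
W_total = 0 − 625.8 = -625.8 J.

W_total ≈ -626 J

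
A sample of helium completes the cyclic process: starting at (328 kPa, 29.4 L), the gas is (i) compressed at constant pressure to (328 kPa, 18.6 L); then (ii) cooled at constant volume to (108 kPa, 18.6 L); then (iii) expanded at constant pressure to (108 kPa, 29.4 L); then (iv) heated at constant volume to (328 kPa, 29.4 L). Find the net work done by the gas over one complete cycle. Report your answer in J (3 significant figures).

Constant-volume legs do no work.
W(i) = (328)(18.6 − 29.4) = -3542 J; W(iii) = (108)(29.4 − 18.6) = 1166 J.
W_net = -3542 + 1166 = -2376 J (the counter-clockwise enclosed area).

W_net ≈ -2380 J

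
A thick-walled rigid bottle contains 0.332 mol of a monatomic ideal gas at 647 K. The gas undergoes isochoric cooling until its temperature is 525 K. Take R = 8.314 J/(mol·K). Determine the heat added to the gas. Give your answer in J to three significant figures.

Constant volume ⇒ W = 0, so Q = ΔU = nCᵥΔT with Cᵥ = 3R/2 = 12.47 J/(mol·K).
ΔU = (0.332)(12.47)(525 − 647) = -505.1 J.

Q ≈ -505 J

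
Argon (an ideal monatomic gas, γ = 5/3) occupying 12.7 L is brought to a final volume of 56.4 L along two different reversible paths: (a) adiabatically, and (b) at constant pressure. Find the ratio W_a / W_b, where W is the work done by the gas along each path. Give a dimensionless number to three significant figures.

W_a / W_b ≈ 0.275

Path (a) adiabatic: W = P₁V₁(1 − (V₁/V₂)^(γ−1))/(γ−1) → W_a/(P₁V₁) = 0.9448.
Path (b) isobaric: W = P₁(V₂ − V₁) → W_b/(P₁V₁) = 3.441.
W_a / W_b = 0.9448 / 3.441 = 0.2746.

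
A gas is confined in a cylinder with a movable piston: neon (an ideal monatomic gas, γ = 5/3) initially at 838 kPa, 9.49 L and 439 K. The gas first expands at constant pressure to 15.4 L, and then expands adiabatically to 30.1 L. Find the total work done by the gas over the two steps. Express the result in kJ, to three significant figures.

Step 1 (isobaric): W = PΔV = (838 kPa)(15.4 − 9.49 L) = 4953 J.
After step 1: P = 838 kPa, V = 15.4 L, T = 712.4 K.
Step 2 (adiabatic): W = (P₁V₁ − P₂V₂)/(γ−1) = (12905 − 8255)/0.667 = 6975 J.
W_total = 4953 + 6975 = 11927 J.

W_total ≈ 11.9 kJ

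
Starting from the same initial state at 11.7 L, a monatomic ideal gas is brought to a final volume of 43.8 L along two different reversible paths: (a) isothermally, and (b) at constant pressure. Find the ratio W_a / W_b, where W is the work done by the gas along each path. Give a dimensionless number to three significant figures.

W_a / W_b ≈ 0.481

Path (a) isothermal: W = P₁V₁ ln(V₂/V₁) → W_a/(P₁V₁) = 1.32.
Path (b) isobaric: W = P₁(V₂ − V₁) → W_b/(P₁V₁) = 2.744.
W_a / W_b = 1.32 / 2.744 = 0.4811.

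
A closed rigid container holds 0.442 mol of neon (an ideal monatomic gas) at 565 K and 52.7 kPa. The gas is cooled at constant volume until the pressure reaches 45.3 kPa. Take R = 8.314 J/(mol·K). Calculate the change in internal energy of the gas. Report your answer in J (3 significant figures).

ΔU ≈ -437 J

Constant volume ⇒ W = 0, so Q = ΔU = nCᵥΔT with Cᵥ = 3R/2 = 12.47 J/(mol·K).
At constant V, T₂/T₁ = P₂/P₁ ⇒ ΔT = T₁(P₂/P₁ − 1) = 565·(45.3/52.7 − 1) = -79.34 K.
ΔU = (0.442)(12.47)(-79.34) = -437.3 J.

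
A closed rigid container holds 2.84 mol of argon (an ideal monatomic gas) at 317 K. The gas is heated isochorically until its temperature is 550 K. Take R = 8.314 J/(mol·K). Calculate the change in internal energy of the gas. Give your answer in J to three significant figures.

Constant volume ⇒ W = 0, so Q = ΔU = nCᵥΔT with Cᵥ = 3R/2 = 12.47 J/(mol·K).
ΔU = (2.84)(12.47)(550 − 317) = 8252 J.

ΔU ≈ 8250 J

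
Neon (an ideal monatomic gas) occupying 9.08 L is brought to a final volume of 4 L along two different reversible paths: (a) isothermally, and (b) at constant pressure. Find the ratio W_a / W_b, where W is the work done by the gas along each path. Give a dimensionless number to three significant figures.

Path (a) isothermal: W = P₁V₁ ln(V₂/V₁) → W_a/(P₁V₁) = -0.8198.
Path (b) isobaric: W = P₁(V₂ − V₁) → W_b/(P₁V₁) = -0.5595.
W_a / W_b = -0.8198 / -0.5595 = 1.465.

W_a / W_b ≈ 1.47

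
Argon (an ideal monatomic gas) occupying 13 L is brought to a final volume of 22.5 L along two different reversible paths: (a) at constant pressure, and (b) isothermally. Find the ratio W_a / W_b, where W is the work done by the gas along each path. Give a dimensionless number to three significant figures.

Path (a) isobaric: W = P₁(V₂ − V₁) → W_a/(P₁V₁) = 0.7308.
Path (b) isothermal: W = P₁V₁ ln(V₂/V₁) → W_b/(P₁V₁) = 0.5486.
W_a / W_b = 0.7308 / 0.5486 = 1.332.

W_a / W_b ≈ 1.33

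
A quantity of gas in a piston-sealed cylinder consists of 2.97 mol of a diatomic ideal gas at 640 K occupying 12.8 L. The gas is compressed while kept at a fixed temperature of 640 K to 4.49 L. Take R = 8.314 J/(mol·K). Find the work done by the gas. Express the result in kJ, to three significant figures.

Isothermal: W = nRT ln(V₂/V₁).
W = (2.97)(8.314)(640) × ln(4.49/12.8)
  = 15803 × -1.048
W_by_gas = -16555 J.

W ≈ -16.6 kJ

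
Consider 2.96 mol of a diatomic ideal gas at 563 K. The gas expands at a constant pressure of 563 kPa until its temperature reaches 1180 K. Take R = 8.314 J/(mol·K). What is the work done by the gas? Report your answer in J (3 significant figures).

W ≈ 15200 J

Isobaric: W = P ΔV = nR ΔT.
W = (2.96)(8.314)(1180 − 563) = 15184 J.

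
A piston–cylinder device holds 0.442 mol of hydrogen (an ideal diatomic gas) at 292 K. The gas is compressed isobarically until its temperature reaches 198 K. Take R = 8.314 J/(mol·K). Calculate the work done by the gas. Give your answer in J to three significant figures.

W ≈ -345 J

Isobaric: W = P ΔV = nR ΔT.
W = (0.442)(8.314)(198 − 292) = -345.4 J.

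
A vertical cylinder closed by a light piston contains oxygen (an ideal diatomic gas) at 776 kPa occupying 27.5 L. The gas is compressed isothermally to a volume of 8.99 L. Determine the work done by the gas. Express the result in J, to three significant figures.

W ≈ -23900 J

Isothermal: W = nRT ln(V₂/V₁) = P₁V₁ ln(V₂/V₁).
P₁V₁ = (776 kPa)(27.5 L) = 21340 J.
W = 21340 × ln(8.99/27.5) = 21340 × -1.118
W_by_gas = -23860 J.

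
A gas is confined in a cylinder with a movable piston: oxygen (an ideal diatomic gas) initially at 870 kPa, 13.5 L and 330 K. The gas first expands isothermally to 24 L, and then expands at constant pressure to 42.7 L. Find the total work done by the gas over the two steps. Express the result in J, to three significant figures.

W_total ≈ 15900 J

Step 1 (isothermal): W = P₁V₁ ln(V₂/V₁) = (11745) ln(24/13.5) = 6758 J.
After step 1: P = 489.4 kPa, V = 24 L, T = 330 K.
Step 2 (isobaric): W = PΔV = (489.4 kPa)(42.7 − 24 L) = 9151 J.
W_total = 6758 + 9151 = 15909 J.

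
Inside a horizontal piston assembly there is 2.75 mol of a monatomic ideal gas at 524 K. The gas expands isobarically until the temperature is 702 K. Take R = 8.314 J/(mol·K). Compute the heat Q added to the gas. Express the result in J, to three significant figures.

Isobaric: W = nRΔT = (2.75)(8.314)(178) = 4070 J.
ΔU = nCᵥΔT with Cᵥ = 3R/2: ΔU = (2.75)(12.47)(178) = 6105 J.
Q = ΔU + W = 6105 + 4070 = 10174 J.

Q ≈ 10200 J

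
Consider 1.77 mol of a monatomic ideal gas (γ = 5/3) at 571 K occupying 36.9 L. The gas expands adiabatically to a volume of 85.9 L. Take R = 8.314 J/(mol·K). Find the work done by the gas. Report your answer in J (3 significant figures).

Adiabatic: TV^(γ−1) = const with γ = 5/3.
T₂ = T₁ (V₁/V₂)^(γ−1) = 571 × (36.9/85.9)^0.667 = 571 × 0.5693 = 325.1 K.
W_by = nCᵥ(T₁ − T₂) = (1.77)(12.47)(571 − 325.1) = 5428 J.

W ≈ 5430 J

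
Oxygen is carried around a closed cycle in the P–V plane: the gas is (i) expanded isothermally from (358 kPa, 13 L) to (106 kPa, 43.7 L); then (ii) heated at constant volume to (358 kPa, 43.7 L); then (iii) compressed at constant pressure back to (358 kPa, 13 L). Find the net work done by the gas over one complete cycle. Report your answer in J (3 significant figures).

Leg (i): W = PᵢVᵢ ln(V_f/Vᵢ) = (4654) ln(43.7/13) = 5643 J.
Leg (ii): W = 0.
Leg (iii): W = PΔV = (358)(13 − 43.7) = -10991 J.
W_net = 5643 − 10991 = -5348 J.

W_net ≈ -5350 J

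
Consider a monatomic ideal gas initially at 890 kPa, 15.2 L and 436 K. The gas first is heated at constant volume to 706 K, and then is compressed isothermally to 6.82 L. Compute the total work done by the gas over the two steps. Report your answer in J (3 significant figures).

W_total ≈ -17600 J

Step 1 (isochoric): W = 0 (constant volume).
After step 1: P = 1441 kPa (V unchanged).
Step 2 (isothermal): W = P₁V₁ ln(V₂/V₁) = (21905) ln(6.82/15.2) = -17556 J.
W_total = 0 − 17556 = -17556 J.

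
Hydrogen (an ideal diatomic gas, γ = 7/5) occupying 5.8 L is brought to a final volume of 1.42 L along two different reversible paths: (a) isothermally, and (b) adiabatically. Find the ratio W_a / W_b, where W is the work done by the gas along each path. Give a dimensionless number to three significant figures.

W_a / W_b ≈ 0.745

Path (a) isothermal: W = P₁V₁ ln(V₂/V₁) → W_a/(P₁V₁) = -1.407.
Path (b) adiabatic: W = P₁V₁(1 − (V₁/V₂)^(γ−1))/(γ−1) → W_b/(P₁V₁) = -1.889.
W_a / W_b = -1.407 / -1.889 = 0.7448.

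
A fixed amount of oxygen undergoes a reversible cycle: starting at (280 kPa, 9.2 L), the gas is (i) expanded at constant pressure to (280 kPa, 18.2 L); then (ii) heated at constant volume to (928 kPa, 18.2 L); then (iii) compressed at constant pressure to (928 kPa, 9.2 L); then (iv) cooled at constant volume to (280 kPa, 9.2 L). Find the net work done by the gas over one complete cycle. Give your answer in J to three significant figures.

W_net ≈ -5830 J

Constant-volume legs do no work.
W(i) = (280)(18.2 − 9.2) = 2520 J; W(iii) = (928)(9.2 − 18.2) = -8352 J.
W_net = 2520 − 8352 = -5832 J (the counter-clockwise enclosed area).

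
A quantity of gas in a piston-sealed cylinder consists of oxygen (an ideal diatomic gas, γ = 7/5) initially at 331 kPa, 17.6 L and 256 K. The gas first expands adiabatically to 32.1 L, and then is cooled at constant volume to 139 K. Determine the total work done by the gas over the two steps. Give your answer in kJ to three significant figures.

Step 1 (adiabatic): W = (P₁V₁ − P₂V₂)/(γ−1) = (5826 − 4581)/0.4 = 3112 J.
Step 2 (isochoric): W = 0 (constant volume).
W_total = 3112 + 0 = 3112 J.

W_total ≈ 3.11 kJ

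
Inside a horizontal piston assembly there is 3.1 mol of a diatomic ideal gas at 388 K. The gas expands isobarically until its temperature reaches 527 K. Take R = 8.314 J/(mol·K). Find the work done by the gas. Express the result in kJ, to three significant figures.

W ≈ 3.58 kJ

Isobaric: W = P ΔV = nR ΔT.
W = (3.1)(8.314)(527 − 388) = 3583 J.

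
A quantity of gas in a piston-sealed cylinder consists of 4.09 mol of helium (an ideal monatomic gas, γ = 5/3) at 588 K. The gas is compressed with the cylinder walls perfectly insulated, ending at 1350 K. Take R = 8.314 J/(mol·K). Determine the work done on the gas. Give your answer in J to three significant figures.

W ≈ 38900 J

Adiabatic ⇒ Q = 0, so W_by = −ΔU = nCᵥ(T₁ − T₂).
Cᵥ = 3R/2 = 12.47 J/(mol·K).
W = (4.09)(12.47)(588 − 1350) = -38867 J.
Work on gas = −W_by = 38867 J.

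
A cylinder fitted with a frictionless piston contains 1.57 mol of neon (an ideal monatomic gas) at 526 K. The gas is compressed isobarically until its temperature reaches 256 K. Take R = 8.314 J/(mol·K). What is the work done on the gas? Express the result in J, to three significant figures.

Isobaric: W = P ΔV = nR ΔT.
W = (1.57)(8.314)(256 − 526) = -3524 J.
Work on gas = −W_by = 3524 J.

W ≈ 3520 J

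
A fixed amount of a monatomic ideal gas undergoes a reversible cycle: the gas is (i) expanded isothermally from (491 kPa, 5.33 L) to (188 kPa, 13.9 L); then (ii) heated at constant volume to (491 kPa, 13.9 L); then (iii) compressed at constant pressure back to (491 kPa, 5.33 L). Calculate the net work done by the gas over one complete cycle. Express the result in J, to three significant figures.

Leg (i): W = PᵢVᵢ ln(V_f/Vᵢ) = (2617) ln(13.9/5.33) = 2509 J.
Leg (ii): W = 0.
Leg (iii): W = PΔV = (491)(5.33 − 13.9) = -4208 J.
W_net = 2509 − 4208 = -1699 J.

W_net ≈ -1700 J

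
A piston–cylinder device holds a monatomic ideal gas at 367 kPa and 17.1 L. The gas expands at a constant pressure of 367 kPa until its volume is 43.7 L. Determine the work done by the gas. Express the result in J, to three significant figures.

Isobaric: W = P ΔV.
W = (367 kPa)(43.7 − 17.1 L) = (367)(26.6) = 9762 J.

W ≈ 9760 J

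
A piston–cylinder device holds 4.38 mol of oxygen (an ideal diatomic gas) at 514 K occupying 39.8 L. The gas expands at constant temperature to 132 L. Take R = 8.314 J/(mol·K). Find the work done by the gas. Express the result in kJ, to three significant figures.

W ≈ 22.4 kJ

Isothermal: W = nRT ln(V₂/V₁).
W = (4.38)(8.314)(514) × ln(132/39.8)
  = 18717 × 1.199
W_by_gas = 22441 J.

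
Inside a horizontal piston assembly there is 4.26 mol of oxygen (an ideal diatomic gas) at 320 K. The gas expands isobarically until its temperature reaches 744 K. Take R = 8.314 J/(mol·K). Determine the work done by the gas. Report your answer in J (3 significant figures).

Isobaric: W = P ΔV = nR ΔT.
W = (4.26)(8.314)(744 − 320) = 15017 J.

W ≈ 15000 J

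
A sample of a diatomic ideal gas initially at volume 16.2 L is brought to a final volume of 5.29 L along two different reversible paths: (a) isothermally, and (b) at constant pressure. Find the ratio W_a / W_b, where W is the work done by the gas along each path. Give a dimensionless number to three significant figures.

W_a / W_b ≈ 1.66

Path (a) isothermal: W = P₁V₁ ln(V₂/V₁) → W_a/(P₁V₁) = -1.119.
Path (b) isobaric: W = P₁(V₂ − V₁) → W_b/(P₁V₁) = -0.6735.
W_a / W_b = -1.119 / -0.6735 = 1.662.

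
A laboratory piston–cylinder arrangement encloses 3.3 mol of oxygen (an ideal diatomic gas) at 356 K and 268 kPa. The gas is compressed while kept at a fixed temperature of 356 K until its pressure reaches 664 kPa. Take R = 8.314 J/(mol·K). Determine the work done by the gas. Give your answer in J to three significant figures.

W ≈ -8860 J

Isothermal process: W = nRT ln(V₂/V₁) = nRT ln(P₁/P₂).
W = (3.3)(8.314)(356) × ln(268/664)
  = 9767 × ln(0.4036) = 9767 × -0.9073
W_by_gas = -8862 J.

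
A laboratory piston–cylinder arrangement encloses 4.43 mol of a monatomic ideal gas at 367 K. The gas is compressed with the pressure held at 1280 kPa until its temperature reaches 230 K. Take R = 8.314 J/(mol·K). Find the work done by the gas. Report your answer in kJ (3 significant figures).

Isobaric: W = P ΔV = nR ΔT.
W = (4.43)(8.314)(230 − 367) = -5046 J.

W ≈ -5.05 kJ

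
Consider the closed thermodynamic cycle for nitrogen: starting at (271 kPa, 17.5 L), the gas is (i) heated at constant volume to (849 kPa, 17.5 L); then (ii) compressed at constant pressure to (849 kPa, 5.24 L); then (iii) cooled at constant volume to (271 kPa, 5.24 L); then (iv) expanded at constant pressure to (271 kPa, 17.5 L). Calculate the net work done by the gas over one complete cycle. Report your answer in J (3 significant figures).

W_net ≈ -7090 J

Constant-volume legs do no work.
W(ii) = (849)(5.24 − 17.5) = -10409 J; W(iv) = (271)(17.5 − 5.24) = 3322 J.
W_net = -10409 + 3322 = -7086 J (the counter-clockwise enclosed area).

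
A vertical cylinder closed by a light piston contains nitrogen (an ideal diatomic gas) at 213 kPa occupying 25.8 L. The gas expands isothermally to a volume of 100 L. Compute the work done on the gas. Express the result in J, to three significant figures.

W ≈ -7450 J

Isothermal: W = nRT ln(V₂/V₁) = P₁V₁ ln(V₂/V₁).
P₁V₁ = (213 kPa)(25.8 L) = 5495 J.
W = 5495 × ln(100/25.8) = 5495 × 1.355
W_by_gas = 7445 J; work on gas = −W_by = -7445 J.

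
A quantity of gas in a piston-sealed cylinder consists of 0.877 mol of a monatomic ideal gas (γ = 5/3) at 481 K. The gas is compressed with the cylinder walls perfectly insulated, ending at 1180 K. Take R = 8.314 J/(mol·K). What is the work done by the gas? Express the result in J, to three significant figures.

Adiabatic ⇒ Q = 0, so W_by = −ΔU = nCᵥ(T₁ − T₂).
Cᵥ = 3R/2 = 12.47 J/(mol·K).
W = (0.877)(12.47)(481 − 1180) = -7645 J.

W ≈ -7650 J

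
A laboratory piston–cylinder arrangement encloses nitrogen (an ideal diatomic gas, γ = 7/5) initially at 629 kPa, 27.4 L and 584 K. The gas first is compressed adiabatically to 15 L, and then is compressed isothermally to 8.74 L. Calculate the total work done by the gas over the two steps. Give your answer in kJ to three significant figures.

Step 1 (adiabatic): W = (P₁V₁ − P₂V₂)/(γ−1) = (17235 − 21931)/0.4 = -11742 J.
After step 1: P = 1462 kPa, V = 15 L, T = 743.2 K.
Step 2 (isothermal): W = P₁V₁ ln(V₂/V₁) = (21931) ln(8.74/15) = -11846 J.
W_total = -11742 − 11846 = -23588 J.

W_total ≈ -23.6 kJ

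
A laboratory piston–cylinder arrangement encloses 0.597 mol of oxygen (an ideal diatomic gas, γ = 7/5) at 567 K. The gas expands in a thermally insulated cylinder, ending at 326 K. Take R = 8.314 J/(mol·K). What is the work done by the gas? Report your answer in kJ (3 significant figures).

W ≈ 2.99 kJ

Adiabatic ⇒ Q = 0, so W_by = −ΔU = nCᵥ(T₁ − T₂).
Cᵥ = 5R/2 = 20.79 J/(mol·K).
W = (0.597)(20.79)(567 − 326) = 2990 J.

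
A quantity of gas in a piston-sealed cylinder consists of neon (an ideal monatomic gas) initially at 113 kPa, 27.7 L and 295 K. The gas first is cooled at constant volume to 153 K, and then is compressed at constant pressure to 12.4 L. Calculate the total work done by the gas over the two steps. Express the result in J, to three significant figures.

W_total ≈ -897 J

Step 1 (isochoric): W = 0 (constant volume).
After step 1: P = 58.61 kPa (V unchanged).
Step 2 (isobaric): W = PΔV = (58.61 kPa)(12.4 − 27.7 L) = -896.7 J.
W_total = 0 − 896.7 = -896.7 J.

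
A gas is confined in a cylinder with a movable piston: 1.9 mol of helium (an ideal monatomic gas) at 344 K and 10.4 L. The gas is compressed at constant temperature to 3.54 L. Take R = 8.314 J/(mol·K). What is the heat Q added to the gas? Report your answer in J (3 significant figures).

Isothermal ⇒ ΔU = 0, so Q = W = nRT ln(V₂/V₁).
Q = (1.9)(8.314)(344) ln(3.54/10.4) = 5434 × -1.078 = -5856 J.

Q ≈ -5860 J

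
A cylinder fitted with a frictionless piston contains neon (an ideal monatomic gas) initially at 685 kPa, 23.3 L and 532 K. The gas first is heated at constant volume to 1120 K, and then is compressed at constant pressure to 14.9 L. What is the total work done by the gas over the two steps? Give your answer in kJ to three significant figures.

Step 1 (isochoric): W = 0 (constant volume).
After step 1: P = 1442 kPa (V unchanged).
Step 2 (isobaric): W = PΔV = (1442 kPa)(14.9 − 23.3 L) = -12114 J.
W_total = 0 − 12114 = -12114 J.

W_total ≈ -12.1 kJ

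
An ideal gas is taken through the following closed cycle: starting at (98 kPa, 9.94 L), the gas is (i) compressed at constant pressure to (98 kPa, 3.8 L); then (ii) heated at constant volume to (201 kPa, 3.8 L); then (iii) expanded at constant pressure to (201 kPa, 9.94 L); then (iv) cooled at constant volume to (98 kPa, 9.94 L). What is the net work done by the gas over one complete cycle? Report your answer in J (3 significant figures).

W_net ≈ 632 J

Constant-volume legs do no work.
W(i) = (98)(3.8 − 9.94) = -601.7 J; W(iii) = (201)(9.94 − 3.8) = 1234 J.
W_net = -601.7 + 1234 = 632.4 J (the clockwise enclosed area).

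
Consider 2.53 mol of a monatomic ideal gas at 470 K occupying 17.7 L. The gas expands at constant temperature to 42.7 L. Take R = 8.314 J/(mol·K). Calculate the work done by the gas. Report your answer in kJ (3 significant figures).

Isothermal: W = nRT ln(V₂/V₁).
W = (2.53)(8.314)(470) × ln(42.7/17.7)
  = 9886 × 0.8806
W_by_gas = 8706 J.

W ≈ 8.71 kJ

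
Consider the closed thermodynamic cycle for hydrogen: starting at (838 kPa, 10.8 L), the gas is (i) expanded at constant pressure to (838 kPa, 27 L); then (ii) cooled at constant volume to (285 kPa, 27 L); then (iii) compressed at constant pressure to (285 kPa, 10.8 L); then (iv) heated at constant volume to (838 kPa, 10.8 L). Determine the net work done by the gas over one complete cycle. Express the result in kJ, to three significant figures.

Constant-volume legs do no work.
W(i) = (838)(27 − 10.8) = 13576 J; W(iii) = (285)(10.8 − 27) = -4617 J.
W_net = 13576 − 4617 = 8959 J (the clockwise enclosed area).

W_net ≈ 8.96 kJ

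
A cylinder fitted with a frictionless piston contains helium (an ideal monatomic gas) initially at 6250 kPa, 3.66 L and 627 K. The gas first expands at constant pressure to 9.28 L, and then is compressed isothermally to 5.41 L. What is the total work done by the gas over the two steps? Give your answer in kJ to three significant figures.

Step 1 (isobaric): W = PΔV = (6250 kPa)(9.28 − 3.66 L) = 35125 J.
After step 1: P = 6250 kPa, V = 9.28 L, T = 1590 K.
Step 2 (isothermal): W = P₁V₁ ln(V₂/V₁) = (58000) ln(5.41/9.28) = -31298 J.
W_total = 35125 − 31298 = 3827 J.

W_total ≈ 3.83 kJ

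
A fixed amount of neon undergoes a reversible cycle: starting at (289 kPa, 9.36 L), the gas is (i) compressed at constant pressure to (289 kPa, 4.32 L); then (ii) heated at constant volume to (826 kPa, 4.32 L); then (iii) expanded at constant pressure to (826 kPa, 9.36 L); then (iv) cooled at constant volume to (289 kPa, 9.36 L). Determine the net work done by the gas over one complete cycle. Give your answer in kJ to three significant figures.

Constant-volume legs do no work.
W(i) = (289)(4.32 − 9.36) = -1457 J; W(iii) = (826)(9.36 − 4.32) = 4163 J.
W_net = -1457 + 4163 = 2706 J (the clockwise enclosed area).

W_net ≈ 2.71 kJ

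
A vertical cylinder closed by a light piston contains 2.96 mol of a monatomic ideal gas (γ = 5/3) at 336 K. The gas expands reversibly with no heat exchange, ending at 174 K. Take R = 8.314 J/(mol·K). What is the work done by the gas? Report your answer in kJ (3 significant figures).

Adiabatic ⇒ Q = 0, so W_by = −ΔU = nCᵥ(T₁ − T₂).
Cᵥ = 3R/2 = 12.47 J/(mol·K).
W = (2.96)(12.47)(336 − 174) = 5980 J.

W ≈ 5.98 kJ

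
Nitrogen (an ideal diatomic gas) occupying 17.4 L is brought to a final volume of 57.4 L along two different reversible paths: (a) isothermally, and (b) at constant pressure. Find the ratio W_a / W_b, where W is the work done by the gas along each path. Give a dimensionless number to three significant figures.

Path (a) isothermal: W = P₁V₁ ln(V₂/V₁) → W_a/(P₁V₁) = 1.194.
Path (b) isobaric: W = P₁(V₂ − V₁) → W_b/(P₁V₁) = 2.299.
W_a / W_b = 1.194 / 2.299 = 0.5192.

W_a / W_b ≈ 0.519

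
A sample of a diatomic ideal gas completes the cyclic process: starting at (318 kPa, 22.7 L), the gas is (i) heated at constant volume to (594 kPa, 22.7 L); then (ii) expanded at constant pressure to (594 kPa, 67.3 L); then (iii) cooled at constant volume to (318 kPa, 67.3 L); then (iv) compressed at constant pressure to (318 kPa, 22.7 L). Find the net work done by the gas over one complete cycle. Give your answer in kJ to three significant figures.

Constant-volume legs do no work.
W(ii) = (594)(67.3 − 22.7) = 26492 J; W(iv) = (318)(22.7 − 67.3) = -14183 J.
W_net = 26492 − 14183 = 12310 J (the clockwise enclosed area).

W_net ≈ 12.3 kJ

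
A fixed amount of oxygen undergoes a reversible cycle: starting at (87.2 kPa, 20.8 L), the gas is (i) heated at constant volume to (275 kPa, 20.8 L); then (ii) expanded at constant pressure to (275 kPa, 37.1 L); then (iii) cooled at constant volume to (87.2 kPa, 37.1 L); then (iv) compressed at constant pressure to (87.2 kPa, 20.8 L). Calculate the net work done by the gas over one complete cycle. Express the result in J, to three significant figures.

W_net ≈ 3060 J

Constant-volume legs do no work.
W(ii) = (275)(37.1 − 20.8) = 4482 J; W(iv) = (87.2)(20.8 − 37.1) = -1421 J.
W_net = 4482 − 1421 = 3061 J (the clockwise enclosed area).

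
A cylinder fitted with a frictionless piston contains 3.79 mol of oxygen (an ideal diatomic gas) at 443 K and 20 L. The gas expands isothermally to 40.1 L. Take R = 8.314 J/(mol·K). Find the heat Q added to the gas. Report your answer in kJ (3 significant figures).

Isothermal ⇒ ΔU = 0, so Q = W = nRT ln(V₂/V₁).
Q = (3.79)(8.314)(443) ln(40.1/20) = 13959 × 0.6956 = 9710 J.

Q ≈ 9.71 kJ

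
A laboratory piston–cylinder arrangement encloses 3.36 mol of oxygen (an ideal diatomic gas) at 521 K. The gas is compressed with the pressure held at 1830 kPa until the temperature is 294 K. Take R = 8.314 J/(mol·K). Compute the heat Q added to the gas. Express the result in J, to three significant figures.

Isobaric: W = nRΔT = (3.36)(8.314)(-227) = -6341 J.
ΔU = nCᵥΔT with Cᵥ = 5R/2: ΔU = (3.36)(20.79)(-227) = -15853 J.
Q = ΔU + W = -15853 − 6341 = -22194 J.

Q ≈ -22200 J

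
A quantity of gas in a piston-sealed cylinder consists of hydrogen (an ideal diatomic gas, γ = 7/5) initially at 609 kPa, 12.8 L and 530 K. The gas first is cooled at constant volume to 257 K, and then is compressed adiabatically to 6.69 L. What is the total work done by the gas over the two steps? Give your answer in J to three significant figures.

W_total ≈ -2800 J

Step 1 (isochoric): W = 0 (constant volume).
After step 1: P = 295.3 kPa (V unchanged).
Step 2 (adiabatic): W = (P₁V₁ − P₂V₂)/(γ−1) = (3780 − 4900)/0.4 = -2800 J.
W_total = 0 − 2800 = -2800 J.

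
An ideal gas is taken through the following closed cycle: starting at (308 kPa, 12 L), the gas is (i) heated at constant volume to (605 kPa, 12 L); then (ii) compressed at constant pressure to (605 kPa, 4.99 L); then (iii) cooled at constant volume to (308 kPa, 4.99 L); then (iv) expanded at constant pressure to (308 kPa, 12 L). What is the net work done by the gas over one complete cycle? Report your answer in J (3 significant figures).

Constant-volume legs do no work.
W(ii) = (605)(4.99 − 12) = -4241 J; W(iv) = (308)(12 − 4.99) = 2159 J.
W_net = -4241 + 2159 = -2082 J (the counter-clockwise enclosed area).

W_net ≈ -2080 J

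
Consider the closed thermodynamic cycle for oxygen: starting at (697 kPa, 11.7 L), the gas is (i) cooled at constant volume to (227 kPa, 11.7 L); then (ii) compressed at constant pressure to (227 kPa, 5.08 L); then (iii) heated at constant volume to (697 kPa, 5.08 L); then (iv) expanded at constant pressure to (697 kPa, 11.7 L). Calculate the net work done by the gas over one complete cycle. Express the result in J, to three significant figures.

W_net ≈ 3110 J

Constant-volume legs do no work.
W(ii) = (227)(5.08 − 11.7) = -1503 J; W(iv) = (697)(11.7 − 5.08) = 4614 J.
W_net = -1503 + 4614 = 3111 J (the clockwise enclosed area).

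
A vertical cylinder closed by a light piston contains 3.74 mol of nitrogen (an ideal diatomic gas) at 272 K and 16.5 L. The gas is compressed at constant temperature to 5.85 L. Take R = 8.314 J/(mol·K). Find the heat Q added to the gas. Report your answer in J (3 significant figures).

Q ≈ -8770 J

Isothermal ⇒ ΔU = 0, so Q = W = nRT ln(V₂/V₁).
Q = (3.74)(8.314)(272) ln(5.85/16.5) = 8458 × -1.037 = -8770 J.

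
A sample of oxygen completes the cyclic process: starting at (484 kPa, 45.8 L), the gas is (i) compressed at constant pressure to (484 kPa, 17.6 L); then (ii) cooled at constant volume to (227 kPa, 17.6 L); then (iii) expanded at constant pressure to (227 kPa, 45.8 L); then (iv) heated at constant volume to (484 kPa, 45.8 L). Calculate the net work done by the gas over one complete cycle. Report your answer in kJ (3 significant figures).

W_net ≈ -7.25 kJ

Constant-volume legs do no work.
W(i) = (484)(17.6 − 45.8) = -13649 J; W(iii) = (227)(45.8 − 17.6) = 6401 J.
W_net = -13649 + 6401 = -7247 J (the counter-clockwise enclosed area).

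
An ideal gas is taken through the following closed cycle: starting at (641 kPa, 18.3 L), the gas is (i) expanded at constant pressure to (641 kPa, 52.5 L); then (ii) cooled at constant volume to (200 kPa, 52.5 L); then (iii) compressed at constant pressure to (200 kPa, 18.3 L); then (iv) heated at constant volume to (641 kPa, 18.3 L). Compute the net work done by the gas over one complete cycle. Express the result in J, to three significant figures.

Constant-volume legs do no work.
W(i) = (641)(52.5 − 18.3) = 21922 J; W(iii) = (200)(18.3 − 52.5) = -6840 J.
W_net = 21922 − 6840 = 15082 J (the clockwise enclosed area).

W_net ≈ 15100 J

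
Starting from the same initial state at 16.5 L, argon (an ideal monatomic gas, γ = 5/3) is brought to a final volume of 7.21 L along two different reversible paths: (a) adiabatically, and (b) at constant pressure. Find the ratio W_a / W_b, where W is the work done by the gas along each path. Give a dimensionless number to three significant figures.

Path (a) adiabatic: W = P₁V₁(1 − (V₁/V₂)^(γ−1))/(γ−1) → W_a/(P₁V₁) = -1.105.
Path (b) isobaric: W = P₁(V₂ − V₁) → W_b/(P₁V₁) = -0.563.
W_a / W_b = -1.105 / -0.563 = 1.962.

W_a / W_b ≈ 1.96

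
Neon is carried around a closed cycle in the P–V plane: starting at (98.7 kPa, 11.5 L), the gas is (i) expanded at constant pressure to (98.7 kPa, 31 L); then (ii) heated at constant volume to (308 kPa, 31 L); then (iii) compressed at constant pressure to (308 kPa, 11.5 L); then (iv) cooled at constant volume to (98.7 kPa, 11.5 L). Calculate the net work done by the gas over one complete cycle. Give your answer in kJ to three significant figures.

W_net ≈ -4.08 kJ

Constant-volume legs do no work.
W(i) = (98.7)(31 − 11.5) = 1925 J; W(iii) = (308)(11.5 − 31) = -6006 J.
W_net = 1925 − 6006 = -4081 J (the counter-clockwise enclosed area).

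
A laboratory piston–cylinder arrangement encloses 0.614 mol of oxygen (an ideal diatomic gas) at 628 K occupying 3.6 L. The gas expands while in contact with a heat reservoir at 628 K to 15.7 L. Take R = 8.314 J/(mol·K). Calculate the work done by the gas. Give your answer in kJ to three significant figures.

W ≈ 4.72 kJ

Isothermal: W = nRT ln(V₂/V₁).
W = (0.614)(8.314)(628) × ln(15.7/3.6)
  = 3206 × 1.473
W_by_gas = 4721 J.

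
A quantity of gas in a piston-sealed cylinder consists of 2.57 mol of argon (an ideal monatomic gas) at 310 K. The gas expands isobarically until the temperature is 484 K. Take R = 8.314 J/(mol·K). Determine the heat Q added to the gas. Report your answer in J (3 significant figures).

Q ≈ 9290 J

Isobaric: W = nRΔT = (2.57)(8.314)(174) = 3718 J.
ΔU = nCᵥΔT with Cᵥ = 3R/2: ΔU = (2.57)(12.47)(174) = 5577 J.
Q = ΔU + W = 5577 + 3718 = 9295 J.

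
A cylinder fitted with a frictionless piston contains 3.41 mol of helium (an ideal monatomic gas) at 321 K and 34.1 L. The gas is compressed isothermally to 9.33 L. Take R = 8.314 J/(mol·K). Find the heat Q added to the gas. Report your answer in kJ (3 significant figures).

Q ≈ -11.8 kJ

Isothermal ⇒ ΔU = 0, so Q = W = nRT ln(V₂/V₁).
Q = (3.41)(8.314)(321) ln(9.33/34.1) = 9101 × -1.296 = -11795 J.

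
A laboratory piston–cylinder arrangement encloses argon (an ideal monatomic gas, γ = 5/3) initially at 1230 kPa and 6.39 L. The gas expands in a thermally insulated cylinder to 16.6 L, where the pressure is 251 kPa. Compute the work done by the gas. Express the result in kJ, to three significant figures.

Adiabatic: W = (P₁V₁ − P₂V₂)/(γ − 1) with γ = 5/3.
P₁V₁ = 7860 J, P₂V₂ = 4167 J.
W = (7860 − 4167) / 0.6667 = 5540 J.

W ≈ 5.54 kJ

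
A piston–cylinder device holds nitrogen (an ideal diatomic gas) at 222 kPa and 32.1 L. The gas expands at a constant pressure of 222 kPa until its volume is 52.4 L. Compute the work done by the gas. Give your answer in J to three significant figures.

Isobaric: W = P ΔV.
W = (222 kPa)(52.4 − 32.1 L) = (222)(20.3) = 4507 J.

W ≈ 4510 J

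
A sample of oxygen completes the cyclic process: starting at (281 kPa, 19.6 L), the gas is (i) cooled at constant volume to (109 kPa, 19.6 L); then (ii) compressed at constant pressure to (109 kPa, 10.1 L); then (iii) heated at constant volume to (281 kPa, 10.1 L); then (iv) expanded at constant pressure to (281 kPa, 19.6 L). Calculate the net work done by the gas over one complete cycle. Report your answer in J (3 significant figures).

Constant-volume legs do no work.
W(ii) = (109)(10.1 − 19.6) = -1036 J; W(iv) = (281)(19.6 − 10.1) = 2670 J.
W_net = -1036 + 2670 = 1634 J (the clockwise enclosed area).

W_net ≈ 1630 J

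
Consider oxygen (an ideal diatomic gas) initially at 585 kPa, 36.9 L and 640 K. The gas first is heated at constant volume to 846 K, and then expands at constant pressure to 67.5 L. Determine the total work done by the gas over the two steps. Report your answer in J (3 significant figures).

W_total ≈ 23700 J

Step 1 (isochoric): W = 0 (constant volume).
After step 1: P = 773.3 kPa (V unchanged).
Step 2 (isobaric): W = PΔV = (773.3 kPa)(67.5 − 36.9 L) = 23663 J.
W_total = 0 + 23663 = 23663 J.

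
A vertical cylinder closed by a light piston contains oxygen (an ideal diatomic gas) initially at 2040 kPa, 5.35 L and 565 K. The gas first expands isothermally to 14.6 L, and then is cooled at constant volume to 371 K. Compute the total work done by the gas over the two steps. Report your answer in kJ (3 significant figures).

Step 1 (isothermal): W = P₁V₁ ln(V₂/V₁) = (10914) ln(14.6/5.35) = 10957 J.
Step 2 (isochoric): W = 0 (constant volume).
W_total = 10957 + 0 = 10957 J.

W_total ≈ 11.0 kJ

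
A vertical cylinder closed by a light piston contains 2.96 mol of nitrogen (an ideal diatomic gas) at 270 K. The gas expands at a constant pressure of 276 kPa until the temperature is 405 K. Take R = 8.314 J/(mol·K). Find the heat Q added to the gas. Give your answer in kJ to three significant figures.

Isobaric: W = nRΔT = (2.96)(8.314)(135) = 3322 J.
ΔU = nCᵥΔT with Cᵥ = 5R/2: ΔU = (2.96)(20.79)(135) = 8306 J.
Q = ΔU + W = 8306 + 3322 = 11628 J.

Q ≈ 11.6 kJ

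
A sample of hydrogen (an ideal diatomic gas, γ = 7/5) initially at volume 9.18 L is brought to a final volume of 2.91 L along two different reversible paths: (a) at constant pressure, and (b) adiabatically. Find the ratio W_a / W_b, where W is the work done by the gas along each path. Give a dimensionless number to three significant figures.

W_a / W_b ≈ 0.468

Path (a) isobaric: W = P₁(V₂ − V₁) → W_a/(P₁V₁) = -0.683.
Path (b) adiabatic: W = P₁V₁(1 − (V₁/V₂)^(γ−1))/(γ−1) → W_b/(P₁V₁) = -1.458.
W_a / W_b = -0.683 / -1.458 = 0.4683.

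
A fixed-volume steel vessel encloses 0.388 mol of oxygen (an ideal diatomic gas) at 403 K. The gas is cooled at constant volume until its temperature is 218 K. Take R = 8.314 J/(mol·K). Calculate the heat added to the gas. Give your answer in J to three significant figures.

Constant volume ⇒ W = 0, so Q = ΔU = nCᵥΔT with Cᵥ = 5R/2 = 20.79 J/(mol·K).
ΔU = (0.388)(20.79)(218 − 403) = -1492 J.

Q ≈ -1490 J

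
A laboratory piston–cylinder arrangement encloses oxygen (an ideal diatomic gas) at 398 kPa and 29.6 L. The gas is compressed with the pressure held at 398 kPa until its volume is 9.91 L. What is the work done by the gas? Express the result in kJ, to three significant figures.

Isobaric: W = P ΔV.
W = (398 kPa)(9.91 − 29.6 L) = (398)(-19.69) = -7837 J.

W ≈ -7.84 kJ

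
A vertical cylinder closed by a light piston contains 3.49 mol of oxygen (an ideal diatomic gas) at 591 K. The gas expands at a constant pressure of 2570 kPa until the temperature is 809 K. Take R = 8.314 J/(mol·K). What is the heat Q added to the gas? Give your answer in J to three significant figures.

Q ≈ 22100 J

Isobaric: W = nRΔT = (3.49)(8.314)(218) = 6325 J.
ΔU = nCᵥΔT with Cᵥ = 5R/2: ΔU = (3.49)(20.79)(218) = 15814 J.
Q = ΔU + W = 15814 + 6325 = 22139 J.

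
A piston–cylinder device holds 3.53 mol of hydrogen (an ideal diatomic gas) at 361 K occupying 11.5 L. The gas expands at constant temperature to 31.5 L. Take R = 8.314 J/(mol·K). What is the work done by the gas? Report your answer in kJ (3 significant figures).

W ≈ 10.7 kJ

Isothermal: W = nRT ln(V₂/V₁).
W = (3.53)(8.314)(361) × ln(31.5/11.5)
  = 10595 × 1.008
W_by_gas = 10676 J.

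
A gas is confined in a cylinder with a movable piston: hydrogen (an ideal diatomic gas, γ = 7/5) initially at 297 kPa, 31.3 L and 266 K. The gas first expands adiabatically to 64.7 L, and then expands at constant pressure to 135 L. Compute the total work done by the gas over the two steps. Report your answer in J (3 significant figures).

W_total ≈ 13400 J

Step 1 (adiabatic): W = (P₁V₁ − P₂V₂)/(γ−1) = (9296 − 6953)/0.4 = 5858 J.
After step 1: P = 107.5 kPa, V = 64.7 L, T = 198.9 K.
Step 2 (isobaric): W = PΔV = (107.5 kPa)(135 − 64.7 L) = 7555 J.
W_total = 5858 + 7555 = 13413 J.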